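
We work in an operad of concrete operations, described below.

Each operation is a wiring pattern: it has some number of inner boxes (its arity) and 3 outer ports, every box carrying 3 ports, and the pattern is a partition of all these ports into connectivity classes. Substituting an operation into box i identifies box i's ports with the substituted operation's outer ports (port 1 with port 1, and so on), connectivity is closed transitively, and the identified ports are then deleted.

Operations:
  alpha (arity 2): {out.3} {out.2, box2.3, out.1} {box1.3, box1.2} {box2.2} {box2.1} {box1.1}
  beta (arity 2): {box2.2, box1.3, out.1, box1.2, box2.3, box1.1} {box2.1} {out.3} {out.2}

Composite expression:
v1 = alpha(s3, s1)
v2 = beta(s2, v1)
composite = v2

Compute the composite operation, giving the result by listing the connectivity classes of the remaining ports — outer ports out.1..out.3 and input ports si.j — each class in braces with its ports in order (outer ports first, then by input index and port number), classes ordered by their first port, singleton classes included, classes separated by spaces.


Reachability decides: close wires over beta-identified ports.
through alpha, on inputs (s3, s1): {out.1, out.2, s1.3} {out.3} {s1.1} {s1.2} {s3.1} {s3.2, s3.3} (out.j = stage outer ports)
through beta, on inputs (s2, s3, s1): {out.1, s1.3, s2.1, s2.2, s2.3} {out.2} {out.3} {s1.1} {s1.2} {s3.1} {s3.2, s3.3} (out.j = stage outer ports)

{out.1, s1.3, s2.1, s2.2, s2.3} {out.2} {out.3} {s1.1} {s1.2} {s3.1} {s3.2, s3.3}


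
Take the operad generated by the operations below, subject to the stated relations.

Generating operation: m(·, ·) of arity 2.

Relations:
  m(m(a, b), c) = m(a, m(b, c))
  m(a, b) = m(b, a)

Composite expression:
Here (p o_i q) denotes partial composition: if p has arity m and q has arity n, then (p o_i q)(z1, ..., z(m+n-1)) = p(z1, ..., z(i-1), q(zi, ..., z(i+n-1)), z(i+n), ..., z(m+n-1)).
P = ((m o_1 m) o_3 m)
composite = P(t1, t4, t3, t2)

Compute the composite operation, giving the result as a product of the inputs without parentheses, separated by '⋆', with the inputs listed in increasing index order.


t1 ⋆ t2 ⋆ t3 ⋆ t4

Shape and order are irrelevant to m; the t-input set decides.
m(t1, t4) flattens to t1 ⋆ t4
m(t3, t2) flattens to t3 ⋆ t2
m(m(t1, t4), m(t3, t2)) flattens to t1 ⋆ t4 ⋆ t3 ⋆ t2
reordering the factors by index: t1 ⋆ t2 ⋆ t3 ⋆ t4


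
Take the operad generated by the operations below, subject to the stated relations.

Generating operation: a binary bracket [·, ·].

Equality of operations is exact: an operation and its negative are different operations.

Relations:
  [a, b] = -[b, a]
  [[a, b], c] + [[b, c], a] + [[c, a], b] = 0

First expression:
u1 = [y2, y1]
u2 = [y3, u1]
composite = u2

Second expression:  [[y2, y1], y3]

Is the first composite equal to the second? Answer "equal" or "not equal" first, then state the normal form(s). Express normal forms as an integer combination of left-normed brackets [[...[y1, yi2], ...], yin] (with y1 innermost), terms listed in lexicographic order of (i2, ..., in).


Normal form of the first expression: [[y1, y2], y3]
Normal form of the second expression: -[[y1, y2], y3]
They disagree, so not equal.

not equal: they reduce to [[y1, y2], y3] and -[[y1, y2], y3]


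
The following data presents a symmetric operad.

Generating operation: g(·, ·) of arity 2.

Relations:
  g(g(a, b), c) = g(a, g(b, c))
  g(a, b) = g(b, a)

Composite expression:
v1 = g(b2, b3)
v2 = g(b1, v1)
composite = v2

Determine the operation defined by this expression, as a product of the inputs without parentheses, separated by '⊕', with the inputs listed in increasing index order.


b1 ⊕ b2 ⊕ b3

With g associative and commutative, the b-input set is all that matters.
g(b2, b3) unparenthesizes to b2 ⊕ b3
g(b1, g(b2, b3)) unparenthesizes to b1 ⊕ b2 ⊕ b3
sorting the factors by input index: b1 ⊕ b2 ⊕ b3


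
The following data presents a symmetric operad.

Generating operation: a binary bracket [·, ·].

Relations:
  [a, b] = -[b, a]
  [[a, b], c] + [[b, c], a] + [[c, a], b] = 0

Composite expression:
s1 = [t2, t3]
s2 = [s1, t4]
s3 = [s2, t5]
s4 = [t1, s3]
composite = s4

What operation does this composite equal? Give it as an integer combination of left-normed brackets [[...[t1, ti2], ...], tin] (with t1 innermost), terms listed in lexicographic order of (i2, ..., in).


A multilinear Lie element is pinned by t1-initial words (t1 innermost).
Composite bracket: [t1, [[[t2, t3], t4], t5]]
Expanding via [a, b] = ab - ba: 16 signed words (2^4 = 16).
Only words starting with t1 matter:
  from t1t2t3t4t5, sign +1: term +[[[[t1, t2], t3], t4], t5]
  from t1t3t2t4t5, sign -1: term -[[[[t1, t3], t2], t4], t5]
  from t1t4t2t3t5, sign -1: term -[[[[t1, t4], t2], t3], t5]
  from t1t4t3t2t5, sign +1: term +[[[[t1, t4], t3], t2], t5]
  from t1t5t2t3t4, sign -1: term -[[[[t1, t5], t2], t3], t4]
  from t1t5t3t2t4, sign +1: term +[[[[t1, t5], t3], t2], t4]
  from t1t5t4t2t3, sign +1: term +[[[[t1, t5], t4], t2], t3]
  from t1t5t4t3t2, sign -1: term -[[[[t1, t5], t4], t3], t2]

[[[[t1, t2], t3], t4], t5] - [[[[t1, t3], t2], t4], t5] - [[[[t1, t4], t2], t3], t5] + [[[[t1, t4], t3], t2], t5] - [[[[t1, t5], t2], t3], t4] + [[[[t1, t5], t3], t2], t4] + [[[[t1, t5], t4], t2], t3] - [[[[t1, t5], t4], t3], t2]


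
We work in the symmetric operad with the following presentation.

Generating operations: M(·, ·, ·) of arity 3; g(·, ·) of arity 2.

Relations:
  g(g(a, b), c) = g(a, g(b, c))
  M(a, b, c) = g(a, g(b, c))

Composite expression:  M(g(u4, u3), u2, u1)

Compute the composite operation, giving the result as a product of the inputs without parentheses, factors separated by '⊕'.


u4 ⊕ u3 ⊕ u2 ⊕ u1

Every regrouping of M is equal, so read the u-inputs in written order.
g(u4, u3) linearizes to u4 ⊕ u3
M(g(u4, u3), u2, u1) linearizes to u4 ⊕ u3 ⊕ u2 ⊕ u1


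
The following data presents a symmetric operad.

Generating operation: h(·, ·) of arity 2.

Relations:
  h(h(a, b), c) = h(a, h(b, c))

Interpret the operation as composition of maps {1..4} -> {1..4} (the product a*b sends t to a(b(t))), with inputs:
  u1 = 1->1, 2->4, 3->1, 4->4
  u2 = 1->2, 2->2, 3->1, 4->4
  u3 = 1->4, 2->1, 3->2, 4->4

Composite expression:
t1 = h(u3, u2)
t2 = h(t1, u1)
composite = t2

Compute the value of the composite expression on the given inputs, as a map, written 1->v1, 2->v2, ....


1->1, 2->4, 3->1, 4->4

h(u3, u2) = 1->1, 2->1, 3->4, 4->4
h(h(u3, u2), u1) = 1->1, 2->4, 3->1, 4->4


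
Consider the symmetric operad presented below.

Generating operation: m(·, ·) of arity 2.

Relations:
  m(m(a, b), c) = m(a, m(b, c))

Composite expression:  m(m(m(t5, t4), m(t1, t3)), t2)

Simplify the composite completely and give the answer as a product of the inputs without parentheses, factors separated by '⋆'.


t5 ⋆ t4 ⋆ t1 ⋆ t3 ⋆ t2

Associativity of m dissolves the nesting; only the t-input order survives.
m(t5, t4) unparenthesizes to t5 ⋆ t4
m(t1, t3) unparenthesizes to t1 ⋆ t3
m(m(t5, t4), m(t1, t3)) unparenthesizes to t5 ⋆ t4 ⋆ t1 ⋆ t3
m(m(m(t5, t4), m(t1, t3)), t2) unparenthesizes to t5 ⋆ t4 ⋆ t1 ⋆ t3 ⋆ t2


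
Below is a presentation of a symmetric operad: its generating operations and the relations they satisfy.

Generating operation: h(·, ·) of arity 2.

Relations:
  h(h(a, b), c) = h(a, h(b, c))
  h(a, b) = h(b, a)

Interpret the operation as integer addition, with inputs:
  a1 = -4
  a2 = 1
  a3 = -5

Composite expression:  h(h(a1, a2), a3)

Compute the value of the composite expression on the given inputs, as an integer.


-8

h(a1, a2) = -3
h(h(a1, a2), a3) = -8


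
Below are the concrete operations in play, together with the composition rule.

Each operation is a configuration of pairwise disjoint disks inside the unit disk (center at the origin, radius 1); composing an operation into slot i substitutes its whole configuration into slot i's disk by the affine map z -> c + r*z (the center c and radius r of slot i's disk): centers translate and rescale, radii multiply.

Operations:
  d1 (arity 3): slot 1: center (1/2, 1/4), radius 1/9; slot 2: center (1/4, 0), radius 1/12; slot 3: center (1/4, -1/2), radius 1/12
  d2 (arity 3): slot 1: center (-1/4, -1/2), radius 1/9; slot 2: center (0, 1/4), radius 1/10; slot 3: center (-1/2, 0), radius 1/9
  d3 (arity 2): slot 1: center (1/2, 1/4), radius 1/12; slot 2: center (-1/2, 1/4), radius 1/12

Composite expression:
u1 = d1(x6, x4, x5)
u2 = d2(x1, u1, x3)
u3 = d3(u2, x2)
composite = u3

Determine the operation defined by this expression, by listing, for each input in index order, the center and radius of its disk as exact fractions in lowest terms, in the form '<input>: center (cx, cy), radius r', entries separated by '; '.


x1: center (23/48, 5/24), radius 1/108; x2: center (-1/2, 1/4), radius 1/12; x3: center (11/24, 1/4), radius 1/108; x4: center (241/480, 13/48), radius 1/1440; x5: center (241/480, 4/15), radius 1/1440; x6: center (121/240, 131/480), radius 1/1080

Only the slot chain above each x matters under d3; compose those maps.
x1: after 2 affine steps, its disk has center (23/48, 5/24), radius 1/108
x6: after 3 affine steps, its disk has center (121/240, 131/480), radius 1/1080
x4: after 3 affine steps, its disk has center (241/480, 13/48), radius 1/1440
x5: after 3 affine steps, its disk has center (241/480, 4/15), radius 1/1440
x3: after 2 affine steps, its disk has center (11/24, 1/4), radius 1/108
x2: after 1 affine step, its disk has center (-1/2, 1/4), radius 1/12


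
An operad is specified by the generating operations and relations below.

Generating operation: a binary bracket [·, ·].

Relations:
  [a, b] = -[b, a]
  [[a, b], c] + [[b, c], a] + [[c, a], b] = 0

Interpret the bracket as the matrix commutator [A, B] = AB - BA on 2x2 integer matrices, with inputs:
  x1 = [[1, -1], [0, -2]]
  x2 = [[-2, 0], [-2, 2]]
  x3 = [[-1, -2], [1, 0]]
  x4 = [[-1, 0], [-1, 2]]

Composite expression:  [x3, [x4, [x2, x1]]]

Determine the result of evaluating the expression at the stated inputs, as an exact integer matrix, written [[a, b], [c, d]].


[[40, 28], [-6, -40]]

[x2, x1] = [[-2, 4], [-6, 2]]
[x4, [x2, x1]] = [[4, -12], [-14, -4]]
[x3, [x4, [x2, x1]]] = [[40, 28], [-6, -40]]


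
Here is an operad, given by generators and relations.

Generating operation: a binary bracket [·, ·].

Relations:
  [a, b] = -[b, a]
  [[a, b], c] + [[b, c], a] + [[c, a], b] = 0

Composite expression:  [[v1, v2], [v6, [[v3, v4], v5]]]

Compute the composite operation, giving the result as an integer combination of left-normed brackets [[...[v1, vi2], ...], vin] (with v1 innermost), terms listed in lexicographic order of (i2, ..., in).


-[[[[[v1, v2], v3], v4], v5], v6] + [[[[[v1, v2], v4], v3], v5], v6] + [[[[[v1, v2], v5], v3], v4], v6] - [[[[[v1, v2], v5], v4], v3], v6] + [[[[[v1, v2], v6], v3], v4], v5] - [[[[[v1, v2], v6], v4], v3], v5] - [[[[[v1, v2], v6], v5], v3], v4] + [[[[[v1, v2], v6], v5], v4], v3]

Expand each bracket as ab - ba; the v1-initial words give the coefficients.
Composite bracket: [[v1, v2], [v6, [[v3, v4], v5]]]
Each bracket splits as ab - ba, giving 32 signed words (2^5 = 32).
Collect the words opening with v1:
  the word v1v2v3v4v5v6 carries sign -1 and contributes -[[[[[v1, v2], v3], v4], v5], v6]
  the word v1v2v4v3v5v6 carries sign +1 and contributes +[[[[[v1, v2], v4], v3], v5], v6]
  the word v1v2v5v3v4v6 carries sign +1 and contributes +[[[[[v1, v2], v5], v3], v4], v6]
  the word v1v2v5v4v3v6 carries sign -1 and contributes -[[[[[v1, v2], v5], v4], v3], v6]
  the word v1v2v6v3v4v5 carries sign +1 and contributes +[[[[[v1, v2], v6], v3], v4], v5]
  the word v1v2v6v4v3v5 carries sign -1 and contributes -[[[[[v1, v2], v6], v4], v3], v5]
  the word v1v2v6v5v3v4 carries sign -1 and contributes -[[[[[v1, v2], v6], v5], v3], v4]
  the word v1v2v6v5v4v3 carries sign +1 and contributes +[[[[[v1, v2], v6], v5], v4], v3]


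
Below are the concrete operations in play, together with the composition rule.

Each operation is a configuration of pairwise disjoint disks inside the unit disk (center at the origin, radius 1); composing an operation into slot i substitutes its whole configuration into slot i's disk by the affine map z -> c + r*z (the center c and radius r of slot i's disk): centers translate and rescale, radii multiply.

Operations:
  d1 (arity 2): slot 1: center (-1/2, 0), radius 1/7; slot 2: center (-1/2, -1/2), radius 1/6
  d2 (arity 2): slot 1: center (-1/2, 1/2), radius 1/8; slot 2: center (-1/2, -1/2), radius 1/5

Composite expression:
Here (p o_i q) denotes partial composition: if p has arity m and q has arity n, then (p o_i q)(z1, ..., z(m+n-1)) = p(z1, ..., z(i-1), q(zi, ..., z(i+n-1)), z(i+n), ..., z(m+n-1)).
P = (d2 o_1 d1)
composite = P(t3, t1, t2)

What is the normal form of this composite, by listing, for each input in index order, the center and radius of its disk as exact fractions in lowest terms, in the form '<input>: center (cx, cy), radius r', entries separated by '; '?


t1: center (-9/16, 7/16), radius 1/48; t2: center (-1/2, -1/2), radius 1/5; t3: center (-9/16, 1/2), radius 1/56

Nesting under d2 composes maps z -> c + r*z down each t-path.
tracing t3 down its 2-map path: center (-9/16, 1/2), radius 1/56
tracing t1 down its 2-map path: center (-9/16, 7/16), radius 1/48
tracing t2 down its 1-map path: center (-1/2, -1/2), radius 1/5


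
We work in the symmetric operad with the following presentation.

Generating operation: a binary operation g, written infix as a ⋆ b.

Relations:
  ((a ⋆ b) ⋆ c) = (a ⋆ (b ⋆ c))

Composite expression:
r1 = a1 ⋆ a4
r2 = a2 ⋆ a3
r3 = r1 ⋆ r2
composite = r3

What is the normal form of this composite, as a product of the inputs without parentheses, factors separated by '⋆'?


Every regrouping of g is equal, so read the a-inputs in written order.
(a1 ⋆ a4) spells out as a1 ⋆ a4
(a2 ⋆ a3) spells out as a2 ⋆ a3
((a1 ⋆ a4) ⋆ (a2 ⋆ a3)) spells out as a1 ⋆ a4 ⋆ a2 ⋆ a3

a1 ⋆ a4 ⋆ a2 ⋆ a3


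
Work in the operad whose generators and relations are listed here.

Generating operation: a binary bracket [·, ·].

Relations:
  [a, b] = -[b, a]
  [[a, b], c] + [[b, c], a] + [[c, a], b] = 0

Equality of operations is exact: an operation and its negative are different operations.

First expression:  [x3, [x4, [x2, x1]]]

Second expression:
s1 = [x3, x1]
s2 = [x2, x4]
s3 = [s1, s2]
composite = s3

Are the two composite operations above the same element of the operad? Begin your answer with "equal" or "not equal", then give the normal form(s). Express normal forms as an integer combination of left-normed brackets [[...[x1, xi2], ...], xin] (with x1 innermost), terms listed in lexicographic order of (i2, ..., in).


not equal; first: -[[[x1, x2], x4], x3]; second: -[[[x1, x3], x2], x4] + [[[x1, x3], x4], x2]


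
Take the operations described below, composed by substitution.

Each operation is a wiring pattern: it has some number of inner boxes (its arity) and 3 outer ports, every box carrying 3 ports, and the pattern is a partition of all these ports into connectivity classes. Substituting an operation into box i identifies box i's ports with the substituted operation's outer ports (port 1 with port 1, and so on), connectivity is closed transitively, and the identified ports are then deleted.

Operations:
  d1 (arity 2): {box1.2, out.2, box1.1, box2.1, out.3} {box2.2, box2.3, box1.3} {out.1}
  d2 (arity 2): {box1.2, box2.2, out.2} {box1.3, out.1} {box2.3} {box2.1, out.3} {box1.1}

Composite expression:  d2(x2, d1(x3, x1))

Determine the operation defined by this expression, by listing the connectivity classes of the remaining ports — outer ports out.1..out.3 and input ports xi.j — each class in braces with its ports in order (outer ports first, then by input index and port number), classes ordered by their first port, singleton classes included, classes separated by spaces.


{out.1, x2.3} {out.2, x1.1, x2.2, x3.1, x3.2} {out.3} {x1.2, x1.3, x3.3} {x2.1}

Reachability decides: close wires over d2-identified ports.
after d1, the pattern on (x3, x1) reads {out.1} {out.2, out.3, x1.1, x3.1, x3.2} {x1.2, x1.3, x3.3} (out.j = its outer ports)
after d2, the pattern on (x2, x3, x1) reads {out.1, x2.3} {out.2, x1.1, x2.2, x3.1, x3.2} {out.3} {x1.2, x1.3, x3.3} {x2.1} (out.j = its outer ports)


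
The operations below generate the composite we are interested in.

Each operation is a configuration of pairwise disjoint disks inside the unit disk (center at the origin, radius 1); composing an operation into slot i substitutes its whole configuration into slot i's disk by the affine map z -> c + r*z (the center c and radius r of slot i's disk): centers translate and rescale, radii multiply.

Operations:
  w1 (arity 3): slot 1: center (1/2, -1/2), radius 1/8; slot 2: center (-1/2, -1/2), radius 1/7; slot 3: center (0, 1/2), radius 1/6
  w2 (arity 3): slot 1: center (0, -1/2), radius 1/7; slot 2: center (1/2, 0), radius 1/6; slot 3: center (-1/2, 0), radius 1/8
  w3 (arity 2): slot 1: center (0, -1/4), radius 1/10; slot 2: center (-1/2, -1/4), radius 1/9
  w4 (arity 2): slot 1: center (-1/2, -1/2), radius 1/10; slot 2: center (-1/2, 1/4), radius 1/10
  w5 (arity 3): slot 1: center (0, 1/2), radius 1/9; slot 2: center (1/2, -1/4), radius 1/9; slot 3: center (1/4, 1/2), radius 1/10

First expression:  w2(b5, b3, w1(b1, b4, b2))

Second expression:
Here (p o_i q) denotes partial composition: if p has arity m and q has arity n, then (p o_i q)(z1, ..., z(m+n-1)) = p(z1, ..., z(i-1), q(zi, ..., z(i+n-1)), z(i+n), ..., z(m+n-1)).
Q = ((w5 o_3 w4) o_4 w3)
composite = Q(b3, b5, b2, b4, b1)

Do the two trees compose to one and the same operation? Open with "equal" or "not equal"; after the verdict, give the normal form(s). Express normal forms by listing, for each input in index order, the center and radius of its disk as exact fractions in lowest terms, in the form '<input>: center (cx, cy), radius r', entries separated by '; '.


not equal — first b1: center (-7/16, -1/16), radius 1/64; b2: center (-1/2, 1/16), radius 1/48; b3: center (1/2, 0), radius 1/6; b4: center (-9/16, -1/16), radius 1/56; b5: center (0, -1/2), radius 1/7, second b1: center (39/200, 209/400), radius 1/900; b2: center (1/5, 9/20), radius 1/100; b3: center (0, 1/2), radius 1/9; b4: center (1/5, 209/400), radius 1/1000; b5: center (1/2, -1/4), radius 1/9


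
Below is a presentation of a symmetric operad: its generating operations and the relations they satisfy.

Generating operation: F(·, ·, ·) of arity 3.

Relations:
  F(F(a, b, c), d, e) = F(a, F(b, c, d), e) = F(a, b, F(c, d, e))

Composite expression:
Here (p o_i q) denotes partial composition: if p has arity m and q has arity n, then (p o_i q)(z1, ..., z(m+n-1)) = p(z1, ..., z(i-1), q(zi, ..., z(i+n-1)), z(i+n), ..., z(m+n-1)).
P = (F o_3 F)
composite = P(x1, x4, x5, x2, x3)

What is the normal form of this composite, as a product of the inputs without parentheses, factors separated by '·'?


Key point: F is associative — brackets drop, the x-order remains.
F(x5, x2, x3) linearizes to x5 · x2 · x3
F(x1, x4, F(x5, x2, x3)) linearizes to x1 · x4 · x5 · x2 · x3

x1 · x4 · x5 · x2 · x3


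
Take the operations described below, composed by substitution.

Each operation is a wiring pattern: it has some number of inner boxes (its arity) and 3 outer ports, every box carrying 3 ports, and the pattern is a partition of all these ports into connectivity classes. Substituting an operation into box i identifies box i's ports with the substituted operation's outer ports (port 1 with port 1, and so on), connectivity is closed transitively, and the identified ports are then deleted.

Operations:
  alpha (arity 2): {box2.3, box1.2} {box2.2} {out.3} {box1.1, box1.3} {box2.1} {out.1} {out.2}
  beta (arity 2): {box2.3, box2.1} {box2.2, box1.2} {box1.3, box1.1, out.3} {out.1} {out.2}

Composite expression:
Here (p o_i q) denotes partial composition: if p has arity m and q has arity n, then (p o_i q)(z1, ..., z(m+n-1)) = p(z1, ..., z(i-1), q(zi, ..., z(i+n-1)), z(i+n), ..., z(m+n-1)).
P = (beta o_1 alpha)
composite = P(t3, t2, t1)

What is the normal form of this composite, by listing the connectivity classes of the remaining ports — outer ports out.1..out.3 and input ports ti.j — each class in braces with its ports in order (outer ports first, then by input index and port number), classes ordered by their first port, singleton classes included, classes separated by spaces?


Treat the ports identified at beta as solder joints: merge, then drop.
after alpha, the pattern on (t3, t2) reads {out.1} {out.2} {out.3} {t2.1} {t2.2} {t2.3, t3.2} {t3.1, t3.3} (out.j = its outer ports)
after beta, the pattern on (t3, t2, t1) reads {out.1} {out.2} {out.3} {t1.1, t1.3} {t1.2} {t2.1} {t2.2} {t2.3, t3.2} {t3.1, t3.3} (out.j = its outer ports)

{out.1} {out.2} {out.3} {t1.1, t1.3} {t1.2} {t2.1} {t2.2} {t2.3, t3.2} {t3.1, t3.3}


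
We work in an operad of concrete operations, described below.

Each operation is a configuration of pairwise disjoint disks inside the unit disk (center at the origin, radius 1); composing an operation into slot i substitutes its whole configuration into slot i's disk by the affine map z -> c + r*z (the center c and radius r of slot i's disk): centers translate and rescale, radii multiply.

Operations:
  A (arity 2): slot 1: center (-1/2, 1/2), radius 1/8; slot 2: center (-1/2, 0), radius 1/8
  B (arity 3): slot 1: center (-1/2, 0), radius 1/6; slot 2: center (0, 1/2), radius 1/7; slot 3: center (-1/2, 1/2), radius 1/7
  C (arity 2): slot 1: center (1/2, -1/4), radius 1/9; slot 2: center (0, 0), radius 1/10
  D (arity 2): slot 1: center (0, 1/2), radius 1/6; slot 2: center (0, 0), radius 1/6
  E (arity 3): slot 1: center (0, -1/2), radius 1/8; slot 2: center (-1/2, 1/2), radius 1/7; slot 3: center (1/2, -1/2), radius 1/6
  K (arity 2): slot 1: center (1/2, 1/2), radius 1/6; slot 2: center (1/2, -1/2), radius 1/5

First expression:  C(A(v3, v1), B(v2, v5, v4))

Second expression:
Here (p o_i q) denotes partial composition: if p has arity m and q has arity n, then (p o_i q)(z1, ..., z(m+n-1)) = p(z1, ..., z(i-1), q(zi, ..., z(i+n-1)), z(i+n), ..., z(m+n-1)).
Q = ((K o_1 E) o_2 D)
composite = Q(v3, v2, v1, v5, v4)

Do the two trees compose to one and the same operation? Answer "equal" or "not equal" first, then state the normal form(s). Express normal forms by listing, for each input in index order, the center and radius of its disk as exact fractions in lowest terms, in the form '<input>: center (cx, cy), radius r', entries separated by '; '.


not equal — first v1: center (4/9, -1/4), radius 1/72; v2: center (-1/20, 0), radius 1/60; v3: center (4/9, -7/36), radius 1/72; v4: center (-1/20, 1/20), radius 1/70; v5: center (0, 1/20), radius 1/70, second v1: center (5/12, 7/12), radius 1/252; v2: center (5/12, 25/42), radius 1/252; v3: center (1/2, 5/12), radius 1/48; v4: center (1/2, -1/2), radius 1/5; v5: center (7/12, 5/12), radius 1/36

In normal form, the first expression is v1: center (4/9, -1/4), radius 1/72; v2: center (-1/20, 0), radius 1/60; v3: center (4/9, -7/36), radius 1/72; v4: center (-1/20, 1/20), radius 1/70; v5: center (0, 1/20), radius 1/70
In normal form, the second expression is v1: center (5/12, 7/12), radius 1/252; v2: center (5/12, 25/42), radius 1/252; v3: center (1/2, 5/12), radius 1/48; v4: center (1/2, -1/2), radius 1/5; v5: center (7/12, 5/12), radius 1/36
The normal forms differ: not equal.


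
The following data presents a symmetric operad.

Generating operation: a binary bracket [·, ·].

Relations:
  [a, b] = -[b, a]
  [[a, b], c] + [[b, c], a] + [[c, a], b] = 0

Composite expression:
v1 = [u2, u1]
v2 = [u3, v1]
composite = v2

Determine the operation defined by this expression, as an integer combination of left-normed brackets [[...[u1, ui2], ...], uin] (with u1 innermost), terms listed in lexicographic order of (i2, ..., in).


[[u1, u2], u3]

In the tensor algebra, words opening u1 carry the u1-anchored form.
Composite bracket: [u3, [u2, u1]]
Under [a, b] = ab - ba we get 4 signed associative words (2^2 = 4).
Only words starting with u1 matter:
  from u1u2u3, sign +1: term +[[u1, u2], u3]


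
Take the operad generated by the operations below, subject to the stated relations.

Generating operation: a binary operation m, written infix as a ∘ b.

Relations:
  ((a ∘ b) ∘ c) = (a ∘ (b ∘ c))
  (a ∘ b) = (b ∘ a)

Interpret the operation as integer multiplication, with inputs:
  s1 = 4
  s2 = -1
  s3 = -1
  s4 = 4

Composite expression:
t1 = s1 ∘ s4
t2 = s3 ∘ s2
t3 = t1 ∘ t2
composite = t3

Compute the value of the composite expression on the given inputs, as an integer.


16


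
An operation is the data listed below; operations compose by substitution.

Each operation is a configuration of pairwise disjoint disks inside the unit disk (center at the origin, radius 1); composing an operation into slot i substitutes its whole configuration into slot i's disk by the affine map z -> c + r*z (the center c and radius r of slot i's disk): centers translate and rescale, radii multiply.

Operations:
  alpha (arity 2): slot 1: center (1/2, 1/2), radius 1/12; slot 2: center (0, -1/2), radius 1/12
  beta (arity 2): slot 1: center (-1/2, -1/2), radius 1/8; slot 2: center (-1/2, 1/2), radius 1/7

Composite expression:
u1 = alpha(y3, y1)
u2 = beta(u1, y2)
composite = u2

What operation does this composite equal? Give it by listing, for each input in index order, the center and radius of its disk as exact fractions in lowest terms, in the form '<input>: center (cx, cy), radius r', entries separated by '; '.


y1: center (-1/2, -9/16), radius 1/96; y2: center (-1/2, 1/2), radius 1/7; y3: center (-7/16, -7/16), radius 1/96

Nesting under beta composes maps z -> c + r*z down each y-path.
tracing y3 down its 2-map path: center (-7/16, -7/16), radius 1/96
tracing y1 down its 2-map path: center (-1/2, -9/16), radius 1/96
tracing y2 down its 1-map path: center (-1/2, 1/2), radius 1/7


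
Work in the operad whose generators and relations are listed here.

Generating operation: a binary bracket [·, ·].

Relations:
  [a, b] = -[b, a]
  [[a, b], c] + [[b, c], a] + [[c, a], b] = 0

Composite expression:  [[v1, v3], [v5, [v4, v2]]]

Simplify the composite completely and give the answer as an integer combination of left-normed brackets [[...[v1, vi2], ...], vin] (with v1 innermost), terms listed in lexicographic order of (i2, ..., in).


[[[[v1, v3], v2], v4], v5] - [[[[v1, v3], v4], v2], v5] - [[[[v1, v3], v5], v2], v4] + [[[[v1, v3], v5], v4], v2]

Skip Jacobi rewriting: expand, keep v1-initial words, read off terms.
Composite bracket: [[v1, v3], [v5, [v4, v2]]]
Full expansion: 16 signed words from ab - ba (2^4 = 16).
Coefficients come from the v1-initial words:
  sign of v1v3v2v4v5 is +1, so it contributes +[[[[v1, v3], v2], v4], v5]
  sign of v1v3v4v2v5 is -1, so it contributes -[[[[v1, v3], v4], v2], v5]
  sign of v1v3v5v2v4 is -1, so it contributes -[[[[v1, v3], v5], v2], v4]
  sign of v1v3v5v4v2 is +1, so it contributes +[[[[v1, v3], v5], v4], v2]


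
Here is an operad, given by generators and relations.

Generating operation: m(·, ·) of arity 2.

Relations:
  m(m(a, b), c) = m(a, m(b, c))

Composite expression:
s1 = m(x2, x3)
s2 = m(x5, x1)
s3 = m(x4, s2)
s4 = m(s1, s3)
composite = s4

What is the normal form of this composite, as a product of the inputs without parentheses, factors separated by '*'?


x2 * x3 * x4 * x5 * x1

Every regrouping of m is equal, so read the x-inputs in written order.
m(x2, x3) unparenthesizes to x2 * x3
m(x5, x1) unparenthesizes to x5 * x1
m(x4, m(x5, x1)) unparenthesizes to x4 * x5 * x1
m(m(x2, x3), m(x4, m(x5, x1))) unparenthesizes to x2 * x3 * x4 * x5 * x1


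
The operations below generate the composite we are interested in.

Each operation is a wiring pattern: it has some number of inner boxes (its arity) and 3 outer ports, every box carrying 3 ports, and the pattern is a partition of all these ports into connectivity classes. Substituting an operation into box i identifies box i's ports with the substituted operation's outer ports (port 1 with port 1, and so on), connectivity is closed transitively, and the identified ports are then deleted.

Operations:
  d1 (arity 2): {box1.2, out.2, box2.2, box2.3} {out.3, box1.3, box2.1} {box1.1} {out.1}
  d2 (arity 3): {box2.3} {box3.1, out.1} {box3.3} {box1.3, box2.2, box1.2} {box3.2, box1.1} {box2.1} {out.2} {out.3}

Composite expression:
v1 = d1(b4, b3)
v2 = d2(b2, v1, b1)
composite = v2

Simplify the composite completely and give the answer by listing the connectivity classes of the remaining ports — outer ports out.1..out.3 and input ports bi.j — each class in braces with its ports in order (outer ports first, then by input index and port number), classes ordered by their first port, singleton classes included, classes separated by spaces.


{out.1, b1.1} {out.2} {out.3} {b1.2, b2.1} {b1.3} {b2.2, b2.3, b3.2, b3.3, b4.2} {b3.1, b4.3} {b4.1}

Substituting into d2 glues patterns; closure does the rest.
composing d1 on (b4, b3), with out.j its own outer ports: {out.1} {out.2, b3.2, b3.3, b4.2} {out.3, b3.1, b4.3} {b4.1}
composing d2 on (b2, b4, b3, b1), with out.j its own outer ports: {out.1, b1.1} {out.2} {out.3} {b1.2, b2.1} {b1.3} {b2.2, b2.3, b3.2, b3.3, b4.2} {b3.1, b4.3} {b4.1}


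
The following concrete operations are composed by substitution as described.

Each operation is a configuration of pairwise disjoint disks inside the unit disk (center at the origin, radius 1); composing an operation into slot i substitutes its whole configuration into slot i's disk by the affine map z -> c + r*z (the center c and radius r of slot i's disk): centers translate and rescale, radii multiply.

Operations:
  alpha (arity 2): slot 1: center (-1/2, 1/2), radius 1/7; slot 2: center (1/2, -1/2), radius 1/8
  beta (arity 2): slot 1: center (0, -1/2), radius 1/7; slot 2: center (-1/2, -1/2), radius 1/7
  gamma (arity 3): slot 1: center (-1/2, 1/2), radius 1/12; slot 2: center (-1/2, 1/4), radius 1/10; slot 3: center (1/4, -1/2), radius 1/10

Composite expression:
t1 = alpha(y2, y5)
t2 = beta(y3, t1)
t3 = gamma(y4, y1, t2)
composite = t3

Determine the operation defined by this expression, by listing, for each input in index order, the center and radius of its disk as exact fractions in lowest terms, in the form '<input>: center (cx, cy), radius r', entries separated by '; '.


y1: center (-1/2, 1/4), radius 1/10; y2: center (27/140, -19/35), radius 1/490; y3: center (1/4, -11/20), radius 1/70; y4: center (-1/2, 1/2), radius 1/12; y5: center (29/140, -39/70), radius 1/560


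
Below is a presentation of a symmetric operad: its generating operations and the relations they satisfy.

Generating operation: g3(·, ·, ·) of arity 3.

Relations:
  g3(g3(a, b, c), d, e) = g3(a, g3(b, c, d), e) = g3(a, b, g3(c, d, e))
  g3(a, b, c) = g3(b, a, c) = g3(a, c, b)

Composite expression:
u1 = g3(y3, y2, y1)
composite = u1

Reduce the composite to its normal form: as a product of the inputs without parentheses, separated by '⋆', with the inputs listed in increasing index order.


y1 ⋆ y2 ⋆ y3

Any arrangement under g3 is one operation, so sort the y-inputs.
g3(y3, y2, y1) collapses to y3 ⋆ y2 ⋆ y1
the factors in increasing index order: y1 ⋆ y2 ⋆ y3


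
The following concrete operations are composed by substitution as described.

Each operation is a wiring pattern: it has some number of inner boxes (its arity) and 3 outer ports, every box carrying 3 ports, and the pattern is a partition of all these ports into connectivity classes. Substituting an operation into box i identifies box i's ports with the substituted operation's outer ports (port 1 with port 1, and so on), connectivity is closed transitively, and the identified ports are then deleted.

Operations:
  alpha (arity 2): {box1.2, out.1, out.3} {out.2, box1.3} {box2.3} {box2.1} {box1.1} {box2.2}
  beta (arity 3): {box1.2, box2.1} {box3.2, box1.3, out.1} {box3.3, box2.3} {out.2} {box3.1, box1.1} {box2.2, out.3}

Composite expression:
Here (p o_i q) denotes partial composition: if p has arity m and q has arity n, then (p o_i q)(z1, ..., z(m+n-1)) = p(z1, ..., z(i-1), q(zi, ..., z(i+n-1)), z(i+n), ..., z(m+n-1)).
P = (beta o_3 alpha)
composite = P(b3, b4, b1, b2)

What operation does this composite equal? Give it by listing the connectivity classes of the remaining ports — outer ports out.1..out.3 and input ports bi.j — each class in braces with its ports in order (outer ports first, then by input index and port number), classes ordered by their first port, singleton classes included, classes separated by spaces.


Substituting into beta glues patterns; closure does the rest.
through alpha, on inputs (b1, b2): {out.1, out.3, b1.2} {out.2, b1.3} {b1.1} {b2.1} {b2.2} {b2.3} (out.j = stage outer ports)
through beta, on inputs (b3, b4, b1, b2): {out.1, b1.3, b3.3} {out.2} {out.3, b4.2} {b1.1} {b1.2, b3.1, b4.3} {b2.1} {b2.2} {b2.3} {b3.2, b4.1} (out.j = stage outer ports)

{out.1, b1.3, b3.3} {out.2} {out.3, b4.2} {b1.1} {b1.2, b3.1, b4.3} {b2.1} {b2.2} {b2.3} {b3.2, b4.1}


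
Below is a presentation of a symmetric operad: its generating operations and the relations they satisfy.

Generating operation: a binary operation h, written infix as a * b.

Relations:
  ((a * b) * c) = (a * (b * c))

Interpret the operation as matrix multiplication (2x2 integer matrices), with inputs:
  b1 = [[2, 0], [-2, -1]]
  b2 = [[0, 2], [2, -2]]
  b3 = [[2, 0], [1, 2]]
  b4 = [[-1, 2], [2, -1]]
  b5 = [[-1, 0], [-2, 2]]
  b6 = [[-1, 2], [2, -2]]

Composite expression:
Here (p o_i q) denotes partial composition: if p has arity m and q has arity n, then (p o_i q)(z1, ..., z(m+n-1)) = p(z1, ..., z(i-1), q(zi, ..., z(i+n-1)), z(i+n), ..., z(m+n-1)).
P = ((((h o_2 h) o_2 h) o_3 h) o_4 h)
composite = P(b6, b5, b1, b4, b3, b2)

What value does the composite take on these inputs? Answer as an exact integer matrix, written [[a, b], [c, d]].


[[-96, 72], [80, -56]]

(b4 * b3) = [[0, 4], [3, -2]]
(b1 * (b4 * b3)) = [[0, 8], [-3, -6]]
(b5 * (b1 * (b4 * b3))) = [[0, -8], [-6, -28]]
((b5 * (b1 * (b4 * b3))) * b2) = [[-16, 16], [-56, 44]]
(b6 * ((b5 * (b1 * (b4 * b3))) * b2)) = [[-96, 72], [80, -56]]


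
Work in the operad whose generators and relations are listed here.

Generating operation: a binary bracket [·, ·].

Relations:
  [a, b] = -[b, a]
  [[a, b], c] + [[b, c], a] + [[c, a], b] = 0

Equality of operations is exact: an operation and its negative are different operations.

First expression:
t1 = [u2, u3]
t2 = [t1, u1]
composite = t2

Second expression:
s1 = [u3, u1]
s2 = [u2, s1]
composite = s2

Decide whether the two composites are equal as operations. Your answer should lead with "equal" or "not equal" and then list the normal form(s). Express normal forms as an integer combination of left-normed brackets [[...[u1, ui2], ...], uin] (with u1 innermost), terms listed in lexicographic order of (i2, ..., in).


not equal; first: -[[u1, u2], u3] + [[u1, u3], u2]; second: [[u1, u3], u2]

The first composite normalizes to -[[u1, u2], u3] + [[u1, u3], u2]
The second composite normalizes to [[u1, u3], u2]
Different reductions; not equal.


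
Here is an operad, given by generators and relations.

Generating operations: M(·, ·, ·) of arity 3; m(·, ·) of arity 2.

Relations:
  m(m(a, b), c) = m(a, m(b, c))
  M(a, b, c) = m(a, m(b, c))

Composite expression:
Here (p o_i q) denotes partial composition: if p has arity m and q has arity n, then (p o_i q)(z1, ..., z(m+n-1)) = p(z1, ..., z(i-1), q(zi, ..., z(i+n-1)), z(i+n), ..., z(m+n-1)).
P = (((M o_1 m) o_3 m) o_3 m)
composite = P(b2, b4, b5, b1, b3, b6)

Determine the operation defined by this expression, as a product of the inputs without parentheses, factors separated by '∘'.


Associativity of M dissolves the nesting; only the b-input order survives.
m(b2, b4) unparenthesizes to b2 ∘ b4
m(b5, b1) unparenthesizes to b5 ∘ b1
m(m(b5, b1), b3) unparenthesizes to b5 ∘ b1 ∘ b3
M(m(b2, b4), m(m(b5, b1), b3), b6) unparenthesizes to b2 ∘ b4 ∘ b5 ∘ b1 ∘ b3 ∘ b6

b2 ∘ b4 ∘ b5 ∘ b1 ∘ b3 ∘ b6


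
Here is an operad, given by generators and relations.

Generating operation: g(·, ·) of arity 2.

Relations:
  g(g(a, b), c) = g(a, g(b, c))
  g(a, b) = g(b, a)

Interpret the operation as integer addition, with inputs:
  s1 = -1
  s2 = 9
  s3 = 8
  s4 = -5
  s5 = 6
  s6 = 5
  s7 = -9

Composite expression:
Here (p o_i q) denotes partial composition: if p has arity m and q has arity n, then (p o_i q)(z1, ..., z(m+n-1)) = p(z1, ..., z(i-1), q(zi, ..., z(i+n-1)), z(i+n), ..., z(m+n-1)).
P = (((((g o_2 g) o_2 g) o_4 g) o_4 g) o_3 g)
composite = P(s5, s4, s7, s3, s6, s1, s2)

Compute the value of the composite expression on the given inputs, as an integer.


g(s7, s3) = -1
g(s4, g(s7, s3)) = -6
g(s6, s1) = 4
g(g(s6, s1), s2) = 13
g(g(s4, g(s7, s3)), g(g(s6, s1), s2)) = 7
g(s5, g(g(s4, g(s7, s3)), g(g(s6, s1), s2))) = 13

13


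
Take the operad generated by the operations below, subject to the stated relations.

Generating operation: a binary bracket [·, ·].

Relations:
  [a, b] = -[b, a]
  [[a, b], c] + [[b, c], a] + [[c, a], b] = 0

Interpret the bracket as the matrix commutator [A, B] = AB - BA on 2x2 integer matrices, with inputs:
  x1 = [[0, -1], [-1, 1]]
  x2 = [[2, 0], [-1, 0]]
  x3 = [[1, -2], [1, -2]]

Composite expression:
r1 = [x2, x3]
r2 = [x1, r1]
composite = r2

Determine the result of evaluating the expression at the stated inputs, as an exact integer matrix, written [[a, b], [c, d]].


[x2, x3] = [[-2, -4], [-5, 2]]
[x1, [x2, x3]] = [[1, 0], [-1, -1]]

[[1, 0], [-1, -1]]


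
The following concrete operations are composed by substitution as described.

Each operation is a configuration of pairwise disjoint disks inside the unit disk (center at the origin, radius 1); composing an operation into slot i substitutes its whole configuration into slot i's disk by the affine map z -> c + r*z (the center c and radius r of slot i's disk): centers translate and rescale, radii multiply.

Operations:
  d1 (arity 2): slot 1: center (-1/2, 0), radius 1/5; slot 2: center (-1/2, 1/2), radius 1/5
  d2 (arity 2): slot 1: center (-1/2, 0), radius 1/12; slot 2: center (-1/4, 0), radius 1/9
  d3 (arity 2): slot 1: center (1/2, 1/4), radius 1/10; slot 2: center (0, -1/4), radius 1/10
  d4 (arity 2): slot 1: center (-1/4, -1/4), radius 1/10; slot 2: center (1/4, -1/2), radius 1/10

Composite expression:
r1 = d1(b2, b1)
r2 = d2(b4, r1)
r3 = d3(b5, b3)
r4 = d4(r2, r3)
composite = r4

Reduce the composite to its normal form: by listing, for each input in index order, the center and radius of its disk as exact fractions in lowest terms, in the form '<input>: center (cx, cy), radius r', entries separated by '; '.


b1: center (-101/360, -11/45), radius 1/450; b2: center (-101/360, -1/4), radius 1/450; b3: center (1/4, -21/40), radius 1/100; b4: center (-3/10, -1/4), radius 1/120; b5: center (3/10, -19/40), radius 1/100

Below d4, radii multiply path by path; the b-disk centers shift.
input b4: applying the 2 nested substitutions gives center (-3/10, -1/4), radius 1/120
input b2: applying the 3 nested substitutions gives center (-101/360, -1/4), radius 1/450
input b1: applying the 3 nested substitutions gives center (-101/360, -11/45), radius 1/450
input b5: applying the 2 nested substitutions gives center (3/10, -19/40), radius 1/100
input b3: applying the 2 nested substitutions gives center (1/4, -21/40), radius 1/100


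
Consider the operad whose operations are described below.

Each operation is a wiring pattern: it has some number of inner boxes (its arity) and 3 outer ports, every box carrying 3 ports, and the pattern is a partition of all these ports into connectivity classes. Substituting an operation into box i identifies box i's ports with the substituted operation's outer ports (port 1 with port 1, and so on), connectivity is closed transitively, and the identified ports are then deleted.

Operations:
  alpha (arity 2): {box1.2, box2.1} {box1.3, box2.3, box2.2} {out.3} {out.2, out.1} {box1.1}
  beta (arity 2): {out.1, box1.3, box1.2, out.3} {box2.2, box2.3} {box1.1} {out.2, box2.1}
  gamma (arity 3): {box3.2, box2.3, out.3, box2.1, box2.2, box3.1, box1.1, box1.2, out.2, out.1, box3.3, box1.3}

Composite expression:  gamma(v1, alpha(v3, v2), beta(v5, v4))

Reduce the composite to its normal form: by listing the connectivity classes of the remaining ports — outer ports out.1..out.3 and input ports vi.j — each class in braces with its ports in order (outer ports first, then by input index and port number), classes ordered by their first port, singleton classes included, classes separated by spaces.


{out.1, out.2, out.3, v1.1, v1.2, v1.3, v4.1, v5.2, v5.3} {v2.1, v3.2} {v2.2, v2.3, v3.3} {v3.1} {v4.2, v4.3} {v5.1}

Reachability decides: close wires over gamma-identified ports.
the subtree at alpha composes to {out.1, out.2} {out.3} {v2.1, v3.2} {v2.2, v2.3, v3.3} {v3.1} on (v3, v2); out.j = own outer ports
the subtree at beta composes to {out.1, out.3, v5.2, v5.3} {out.2, v4.1} {v4.2, v4.3} {v5.1} on (v5, v4); out.j = own outer ports
the subtree at gamma composes to {out.1, out.2, out.3, v1.1, v1.2, v1.3, v4.1, v5.2, v5.3} {v2.1, v3.2} {v2.2, v2.3, v3.3} {v3.1} {v4.2, v4.3} {v5.1} on (v1, v3, v2, v5, v4); out.j = own outer ports
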